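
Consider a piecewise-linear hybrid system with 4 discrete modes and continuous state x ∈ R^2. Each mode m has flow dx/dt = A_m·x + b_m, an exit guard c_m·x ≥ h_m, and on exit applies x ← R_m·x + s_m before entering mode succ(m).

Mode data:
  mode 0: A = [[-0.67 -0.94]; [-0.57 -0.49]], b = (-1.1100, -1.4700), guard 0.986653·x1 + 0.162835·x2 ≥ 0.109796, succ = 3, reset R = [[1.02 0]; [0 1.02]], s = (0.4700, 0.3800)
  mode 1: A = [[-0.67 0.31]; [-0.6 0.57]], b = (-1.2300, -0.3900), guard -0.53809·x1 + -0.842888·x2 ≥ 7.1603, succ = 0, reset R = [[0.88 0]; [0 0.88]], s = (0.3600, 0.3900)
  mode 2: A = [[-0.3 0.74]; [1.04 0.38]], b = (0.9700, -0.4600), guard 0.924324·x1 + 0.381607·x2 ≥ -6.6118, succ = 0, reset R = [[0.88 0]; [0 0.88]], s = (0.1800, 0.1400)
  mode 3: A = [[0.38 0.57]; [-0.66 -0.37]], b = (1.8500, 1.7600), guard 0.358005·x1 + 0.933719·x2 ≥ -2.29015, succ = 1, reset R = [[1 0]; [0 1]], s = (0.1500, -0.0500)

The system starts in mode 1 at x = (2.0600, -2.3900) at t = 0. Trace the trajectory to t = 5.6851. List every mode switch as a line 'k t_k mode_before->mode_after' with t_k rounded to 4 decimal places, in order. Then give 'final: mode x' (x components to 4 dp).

1 1.5988 1->0
2 2.1891 0->3
3 2.9987 3->1
4 4.2960 1->0
5 4.8261 0->3
final: 3 1.5642 -3.1166

Mode 1: guard c·x = 7.1603 hit at Δt = 1.5988 (t = 1.5988), x⁻ = (-2.0719, -7.1723) → reset → x⁺ = (-1.4633, -5.9216), jump to mode 0
Mode 0: guard c·x = 0.1098 hit at Δt = 0.5903 (t = 2.1891), x⁻ = (0.9637, -5.1649) → reset → x⁺ = (1.4530, -4.8882), jump to mode 3
Mode 3: guard c·x = -2.2902 hit at Δt = 0.8096 (t = 2.9987), x⁻ = (1.5851, -3.0605) → reset → x⁺ = (1.7351, -3.1105), jump to mode 1
Mode 1: guard c·x = 7.1603 hit at Δt = 1.2973 (t = 4.2960), x⁻ = (-1.8148, -7.3364) → reset → x⁺ = (-1.2371, -6.0660), jump to mode 0
Mode 0: guard c·x = 0.1098 hit at Δt = 0.5301 (t = 4.8261), x⁻ = (0.9976, -5.3706) → reset → x⁺ = (1.4876, -5.0981), jump to mode 3
Mode 3: flow for 0.8590 to horizon, guard not reached → x = (1.5642, -3.1166)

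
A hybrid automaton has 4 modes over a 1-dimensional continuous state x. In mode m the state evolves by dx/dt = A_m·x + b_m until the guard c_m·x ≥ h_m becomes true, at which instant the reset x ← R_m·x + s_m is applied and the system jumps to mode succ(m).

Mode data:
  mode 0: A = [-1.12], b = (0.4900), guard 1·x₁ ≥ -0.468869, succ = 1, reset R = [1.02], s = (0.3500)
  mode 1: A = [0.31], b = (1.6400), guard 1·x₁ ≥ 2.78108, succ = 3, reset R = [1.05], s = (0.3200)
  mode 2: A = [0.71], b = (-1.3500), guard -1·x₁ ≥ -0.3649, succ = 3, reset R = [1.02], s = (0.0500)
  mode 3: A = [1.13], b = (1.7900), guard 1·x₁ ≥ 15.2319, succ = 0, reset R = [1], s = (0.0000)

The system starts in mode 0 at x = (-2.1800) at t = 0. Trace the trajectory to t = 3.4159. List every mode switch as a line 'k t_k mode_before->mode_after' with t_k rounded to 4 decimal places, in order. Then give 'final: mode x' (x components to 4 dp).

1 0.9469 0->1
2 2.3888 1->3
final: 3 13.8144

Mode 0: guard c·x = -0.4689 hit at Δt = 0.9469 (t = 0.9469), x⁻ = (-0.4689) → reset → x⁺ = (-0.1282), jump to mode 1
Mode 1: guard c·x = 2.7811 hit at Δt = 1.4419 (t = 2.3888), x⁻ = (2.7811) → reset → x⁺ = (3.2401), jump to mode 3
Mode 3: flow for 1.0271 to horizon, guard not reached → x = (13.8144)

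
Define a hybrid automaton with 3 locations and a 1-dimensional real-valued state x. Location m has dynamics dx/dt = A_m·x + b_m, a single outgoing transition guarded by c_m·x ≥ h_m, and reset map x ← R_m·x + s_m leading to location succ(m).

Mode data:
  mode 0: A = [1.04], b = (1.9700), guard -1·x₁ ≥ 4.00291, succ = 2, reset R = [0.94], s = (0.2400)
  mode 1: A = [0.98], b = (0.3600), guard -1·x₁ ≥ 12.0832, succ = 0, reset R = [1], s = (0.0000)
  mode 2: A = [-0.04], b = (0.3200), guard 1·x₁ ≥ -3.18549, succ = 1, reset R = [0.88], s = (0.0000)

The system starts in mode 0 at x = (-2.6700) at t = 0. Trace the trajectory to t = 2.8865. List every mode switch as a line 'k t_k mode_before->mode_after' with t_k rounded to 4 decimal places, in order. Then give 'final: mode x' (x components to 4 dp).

1 0.9615 0->2
2 1.7041 2->1
final: 1 -8.1278

Mode 0: guard c·x = 4.0029 hit at Δt = 0.9615 (t = 0.9615), x⁻ = (-4.0029) → reset → x⁺ = (-3.5227), jump to mode 2
Mode 2: guard c·x = -3.1855 hit at Δt = 0.7426 (t = 1.7041), x⁻ = (-3.1855) → reset → x⁺ = (-2.8032), jump to mode 1
Mode 1: flow for 1.1824 to horizon, guard not reached → x = (-8.1278)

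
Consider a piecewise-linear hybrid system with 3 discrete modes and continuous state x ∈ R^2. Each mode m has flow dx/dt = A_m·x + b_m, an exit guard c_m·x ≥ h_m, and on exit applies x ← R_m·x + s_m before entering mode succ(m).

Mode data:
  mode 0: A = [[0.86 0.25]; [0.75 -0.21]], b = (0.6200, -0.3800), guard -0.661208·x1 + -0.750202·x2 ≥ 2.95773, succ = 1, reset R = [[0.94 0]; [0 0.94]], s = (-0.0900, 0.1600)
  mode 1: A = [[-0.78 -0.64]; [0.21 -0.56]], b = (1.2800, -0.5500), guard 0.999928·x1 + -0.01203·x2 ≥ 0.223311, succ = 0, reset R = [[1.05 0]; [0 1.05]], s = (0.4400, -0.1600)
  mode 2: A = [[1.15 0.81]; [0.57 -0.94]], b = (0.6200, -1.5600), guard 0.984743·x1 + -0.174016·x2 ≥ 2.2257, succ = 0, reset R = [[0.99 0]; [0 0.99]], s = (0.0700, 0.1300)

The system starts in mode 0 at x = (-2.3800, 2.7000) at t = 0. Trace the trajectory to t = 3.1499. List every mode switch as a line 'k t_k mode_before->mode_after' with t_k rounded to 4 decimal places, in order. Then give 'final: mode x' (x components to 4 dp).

1 1.0241 0->1
2 2.4653 1->0
final: 0 1.5601 -0.6557

Mode 0: guard c·x = 2.9577 hit at Δt = 1.0241 (t = 1.0241), x⁻ = (-4.1216, -0.3099) → reset → x⁺ = (-3.9643, -0.1313), jump to mode 1
Mode 1: guard c·x = 0.2233 hit at Δt = 1.4412 (t = 2.4653), x⁻ = (0.2129, -0.8665) → reset → x⁺ = (0.6635, -1.0698), jump to mode 0
Mode 0: flow for 0.6846 to horizon, guard not reached → x = (1.5601, -0.6557)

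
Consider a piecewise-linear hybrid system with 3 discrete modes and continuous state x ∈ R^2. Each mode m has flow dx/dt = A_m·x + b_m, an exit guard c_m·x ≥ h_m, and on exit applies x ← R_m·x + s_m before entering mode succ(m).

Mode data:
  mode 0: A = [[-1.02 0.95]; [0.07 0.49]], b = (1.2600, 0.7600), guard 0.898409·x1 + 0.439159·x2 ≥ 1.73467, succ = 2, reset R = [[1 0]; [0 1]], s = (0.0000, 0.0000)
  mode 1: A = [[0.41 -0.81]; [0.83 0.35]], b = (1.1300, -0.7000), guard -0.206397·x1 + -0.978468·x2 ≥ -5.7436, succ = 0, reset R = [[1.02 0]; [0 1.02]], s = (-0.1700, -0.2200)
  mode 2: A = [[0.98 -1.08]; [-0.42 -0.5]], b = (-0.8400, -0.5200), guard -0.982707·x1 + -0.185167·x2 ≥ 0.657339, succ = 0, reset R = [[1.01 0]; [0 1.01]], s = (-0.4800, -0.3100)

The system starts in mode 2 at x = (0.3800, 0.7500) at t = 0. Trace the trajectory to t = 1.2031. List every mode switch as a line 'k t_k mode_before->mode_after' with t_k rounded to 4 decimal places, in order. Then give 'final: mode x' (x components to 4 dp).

Mode 2: guard c·x = 0.6573 hit at Δt = 0.7509 (t = 0.7509), x⁻ = (-0.7130, 0.2341) → reset → x⁺ = (-1.2001, -0.0736), jump to mode 0
Mode 0: flow for 0.4522 to horizon, guard not reached → x = (-0.2654, 0.2671)

1 0.7509 2->0
final: 0 -0.2654 0.2671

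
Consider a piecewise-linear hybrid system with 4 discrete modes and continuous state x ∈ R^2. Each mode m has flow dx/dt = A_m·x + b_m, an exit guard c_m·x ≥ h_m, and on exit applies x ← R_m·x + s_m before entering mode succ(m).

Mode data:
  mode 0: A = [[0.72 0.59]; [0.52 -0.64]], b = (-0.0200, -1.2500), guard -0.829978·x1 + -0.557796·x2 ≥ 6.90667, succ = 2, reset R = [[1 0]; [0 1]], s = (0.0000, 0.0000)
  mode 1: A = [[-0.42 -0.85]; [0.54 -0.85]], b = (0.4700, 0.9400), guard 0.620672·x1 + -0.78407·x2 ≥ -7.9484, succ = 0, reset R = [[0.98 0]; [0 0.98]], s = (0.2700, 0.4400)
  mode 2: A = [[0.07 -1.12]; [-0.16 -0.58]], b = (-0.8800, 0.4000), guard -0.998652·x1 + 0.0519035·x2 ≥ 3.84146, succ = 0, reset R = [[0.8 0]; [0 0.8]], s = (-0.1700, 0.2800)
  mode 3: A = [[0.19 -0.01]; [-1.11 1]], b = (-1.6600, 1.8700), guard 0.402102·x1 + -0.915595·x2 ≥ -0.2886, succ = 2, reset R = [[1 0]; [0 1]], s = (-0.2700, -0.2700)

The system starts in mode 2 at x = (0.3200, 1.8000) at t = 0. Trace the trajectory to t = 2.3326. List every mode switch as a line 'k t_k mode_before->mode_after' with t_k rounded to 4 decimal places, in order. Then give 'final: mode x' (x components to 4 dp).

Mode 2: guard c·x = 3.8415 hit at Δt = 1.5027 (t = 1.5027), x⁻ = (-3.7698, 1.4787) → reset → x⁺ = (-3.1858, 1.4630), jump to mode 0
Mode 0: flow for 0.8299 to horizon, guard not reached → x = (-5.7192, -1.3923)

1 1.5027 2->0
final: 0 -5.7192 -1.3923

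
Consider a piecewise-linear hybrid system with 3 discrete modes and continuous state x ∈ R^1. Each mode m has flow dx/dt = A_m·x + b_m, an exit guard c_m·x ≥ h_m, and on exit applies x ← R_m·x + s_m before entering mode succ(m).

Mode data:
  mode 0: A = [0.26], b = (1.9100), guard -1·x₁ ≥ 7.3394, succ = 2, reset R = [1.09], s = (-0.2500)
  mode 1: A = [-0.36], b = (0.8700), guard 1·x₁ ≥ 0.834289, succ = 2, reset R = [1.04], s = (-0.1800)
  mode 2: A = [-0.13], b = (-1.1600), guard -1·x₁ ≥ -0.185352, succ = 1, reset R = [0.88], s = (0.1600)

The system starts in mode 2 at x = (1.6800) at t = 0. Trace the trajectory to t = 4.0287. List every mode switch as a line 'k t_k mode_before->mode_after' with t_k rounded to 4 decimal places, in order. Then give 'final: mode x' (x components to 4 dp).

Mode 2: guard c·x = -0.1854 hit at Δt = 1.1688 (t = 1.1688), x⁻ = (0.1854) → reset → x⁺ = (0.3231), jump to mode 1
Mode 1: guard c·x = 0.8343 hit at Δt = 0.7776 (t = 1.9464), x⁻ = (0.8343) → reset → x⁺ = (0.6877), jump to mode 2
Mode 2: guard c·x = -0.1854 hit at Δt = 0.4129 (t = 2.3593), x⁻ = (0.1854) → reset → x⁺ = (0.3231), jump to mode 1
Mode 1: guard c·x = 0.8343 hit at Δt = 0.7776 (t = 3.1369), x⁻ = (0.8343) → reset → x⁺ = (0.6877), jump to mode 2
Mode 2: guard c·x = -0.1854 hit at Δt = 0.4129 (t = 3.5499), x⁻ = (0.1854) → reset → x⁺ = (0.3231), jump to mode 1
Mode 1: flow for 0.4788 to horizon, guard not reached → x = (0.6546)

1 1.1688 2->1
2 1.9464 1->2
3 2.3593 2->1
4 3.1369 1->2
5 3.5499 2->1
final: 1 0.6546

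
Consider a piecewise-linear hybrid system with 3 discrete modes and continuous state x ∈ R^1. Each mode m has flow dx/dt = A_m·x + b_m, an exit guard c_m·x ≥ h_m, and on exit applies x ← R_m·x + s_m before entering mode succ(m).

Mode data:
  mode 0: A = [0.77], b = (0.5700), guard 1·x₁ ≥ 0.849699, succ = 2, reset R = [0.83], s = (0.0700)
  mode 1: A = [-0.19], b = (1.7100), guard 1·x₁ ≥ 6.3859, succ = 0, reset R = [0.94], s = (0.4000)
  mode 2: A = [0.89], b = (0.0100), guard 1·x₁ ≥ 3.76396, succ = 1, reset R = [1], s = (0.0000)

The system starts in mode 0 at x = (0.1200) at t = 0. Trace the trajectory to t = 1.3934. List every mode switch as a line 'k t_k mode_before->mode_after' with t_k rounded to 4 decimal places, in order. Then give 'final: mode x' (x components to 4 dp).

Mode 0: guard c·x = 0.8497 hit at Δt = 0.7977 (t = 0.7977), x⁻ = (0.8497) → reset → x⁺ = (0.7753), jump to mode 2
Mode 2: flow for 0.5957 to horizon, guard not reached → x = (1.3252)

1 0.7977 0->2
final: 2 1.3252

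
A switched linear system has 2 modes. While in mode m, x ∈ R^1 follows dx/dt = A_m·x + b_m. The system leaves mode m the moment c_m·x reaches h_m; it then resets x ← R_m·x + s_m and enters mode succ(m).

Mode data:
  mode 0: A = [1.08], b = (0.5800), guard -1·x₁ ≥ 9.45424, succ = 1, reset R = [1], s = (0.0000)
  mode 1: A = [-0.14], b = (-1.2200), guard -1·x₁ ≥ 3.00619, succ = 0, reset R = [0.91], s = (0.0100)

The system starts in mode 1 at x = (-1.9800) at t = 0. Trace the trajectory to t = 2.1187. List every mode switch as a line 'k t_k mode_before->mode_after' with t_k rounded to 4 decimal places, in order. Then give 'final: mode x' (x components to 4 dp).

1 1.1809 1->0
final: 0 -6.5630

Mode 1: guard c·x = 3.0062 hit at Δt = 1.1809 (t = 1.1809), x⁻ = (-3.0062) → reset → x⁺ = (-2.7256), jump to mode 0
Mode 0: flow for 0.9378 to horizon, guard not reached → x = (-6.5630)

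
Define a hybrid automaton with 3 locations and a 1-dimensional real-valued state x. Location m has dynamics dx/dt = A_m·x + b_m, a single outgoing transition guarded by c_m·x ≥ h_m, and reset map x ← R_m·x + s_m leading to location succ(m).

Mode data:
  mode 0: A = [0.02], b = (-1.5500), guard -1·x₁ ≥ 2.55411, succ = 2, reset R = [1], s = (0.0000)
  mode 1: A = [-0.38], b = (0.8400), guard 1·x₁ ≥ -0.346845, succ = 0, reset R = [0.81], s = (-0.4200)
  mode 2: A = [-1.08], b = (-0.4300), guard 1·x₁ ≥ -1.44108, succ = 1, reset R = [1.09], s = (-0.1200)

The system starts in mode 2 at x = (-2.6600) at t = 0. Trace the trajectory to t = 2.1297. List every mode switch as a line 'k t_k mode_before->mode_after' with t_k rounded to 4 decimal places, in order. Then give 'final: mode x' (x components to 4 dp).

1 0.7168 2->1
2 1.8282 1->0
final: 0 -1.1739

Mode 2: guard c·x = -1.4411 hit at Δt = 0.7168 (t = 0.7168), x⁻ = (-1.4411) → reset → x⁺ = (-1.6908), jump to mode 1
Mode 1: guard c·x = -0.3468 hit at Δt = 1.1114 (t = 1.8282), x⁻ = (-0.3468) → reset → x⁺ = (-0.7009), jump to mode 0
Mode 0: flow for 0.3015 to horizon, guard not reached → x = (-1.1739)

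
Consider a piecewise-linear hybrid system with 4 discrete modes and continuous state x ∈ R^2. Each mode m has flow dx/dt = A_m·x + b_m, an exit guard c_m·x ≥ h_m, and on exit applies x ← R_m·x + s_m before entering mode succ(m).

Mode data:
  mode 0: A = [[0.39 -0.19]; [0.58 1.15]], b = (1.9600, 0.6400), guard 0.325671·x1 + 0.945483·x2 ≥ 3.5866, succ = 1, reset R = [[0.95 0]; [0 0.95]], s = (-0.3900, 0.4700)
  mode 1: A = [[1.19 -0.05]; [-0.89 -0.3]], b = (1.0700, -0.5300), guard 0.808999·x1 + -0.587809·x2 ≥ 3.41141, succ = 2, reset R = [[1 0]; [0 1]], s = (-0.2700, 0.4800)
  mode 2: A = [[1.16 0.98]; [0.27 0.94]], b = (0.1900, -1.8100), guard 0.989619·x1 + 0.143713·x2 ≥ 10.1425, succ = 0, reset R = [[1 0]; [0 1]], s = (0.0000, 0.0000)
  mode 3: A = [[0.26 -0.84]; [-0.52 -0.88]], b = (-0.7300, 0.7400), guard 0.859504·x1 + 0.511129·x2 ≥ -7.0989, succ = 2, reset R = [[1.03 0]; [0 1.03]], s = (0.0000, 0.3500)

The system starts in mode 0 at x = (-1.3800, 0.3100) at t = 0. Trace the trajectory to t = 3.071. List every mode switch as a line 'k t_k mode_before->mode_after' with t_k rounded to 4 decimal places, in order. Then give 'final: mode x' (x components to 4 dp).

Mode 0: guard c·x = 3.5866 hit at Δt = 1.5603 (t = 1.5603), x⁻ = (1.2339, 3.3684) → reset → x⁺ = (0.7822, 3.6700), jump to mode 1
Mode 1: guard c·x = 3.4114 hit at Δt = 1.0194 (t = 2.5797), x⁻ = (4.5046, 0.3961) → reset → x⁺ = (4.2346, 0.8761), jump to mode 2
Mode 2: flow for 0.4913 to horizon, guard not reached → x = (8.2550, 1.2528)

1 1.5603 0->1
2 2.5797 1->2
final: 2 8.2550 1.2528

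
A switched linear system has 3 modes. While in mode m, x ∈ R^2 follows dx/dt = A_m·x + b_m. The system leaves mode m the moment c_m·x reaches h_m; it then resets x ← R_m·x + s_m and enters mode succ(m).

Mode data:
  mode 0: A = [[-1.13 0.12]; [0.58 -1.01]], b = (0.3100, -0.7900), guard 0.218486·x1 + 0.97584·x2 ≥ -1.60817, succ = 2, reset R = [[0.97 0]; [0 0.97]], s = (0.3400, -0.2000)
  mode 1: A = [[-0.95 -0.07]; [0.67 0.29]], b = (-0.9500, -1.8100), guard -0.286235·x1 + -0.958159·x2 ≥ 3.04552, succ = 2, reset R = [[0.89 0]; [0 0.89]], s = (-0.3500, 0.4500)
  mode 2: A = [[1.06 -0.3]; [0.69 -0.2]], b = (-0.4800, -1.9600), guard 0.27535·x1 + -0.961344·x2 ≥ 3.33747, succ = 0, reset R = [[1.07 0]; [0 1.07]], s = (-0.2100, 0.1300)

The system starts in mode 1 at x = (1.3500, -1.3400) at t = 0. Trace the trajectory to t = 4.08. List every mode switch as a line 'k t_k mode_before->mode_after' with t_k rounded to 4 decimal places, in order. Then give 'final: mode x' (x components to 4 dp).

Mode 1: guard c·x = 3.0455 hit at Δt = 0.9190 (t = 0.9190), x⁻ = (0.0803, -3.2025) → reset → x⁺ = (-0.2786, -2.4002), jump to mode 2
Mode 2: guard c·x = 3.3375 hit at Δt = 0.7285 (t = 1.6475), x⁻ = (-0.1722, -3.5210) → reset → x⁺ = (-0.3943, -3.6375), jump to mode 0
Mode 0: guard c·x = -1.6082 hit at Δt = 1.2883 (t = 2.9358), x⁻ = (-0.0625, -1.6340) → reset → x⁺ = (0.2794, -1.7850), jump to mode 2
Mode 2: flow for 1.1442 to horizon, guard not reached → x = (1.4265, -2.9102)

1 0.9190 1->2
2 1.6475 2->0
3 2.9358 0->2
final: 2 1.4265 -2.9102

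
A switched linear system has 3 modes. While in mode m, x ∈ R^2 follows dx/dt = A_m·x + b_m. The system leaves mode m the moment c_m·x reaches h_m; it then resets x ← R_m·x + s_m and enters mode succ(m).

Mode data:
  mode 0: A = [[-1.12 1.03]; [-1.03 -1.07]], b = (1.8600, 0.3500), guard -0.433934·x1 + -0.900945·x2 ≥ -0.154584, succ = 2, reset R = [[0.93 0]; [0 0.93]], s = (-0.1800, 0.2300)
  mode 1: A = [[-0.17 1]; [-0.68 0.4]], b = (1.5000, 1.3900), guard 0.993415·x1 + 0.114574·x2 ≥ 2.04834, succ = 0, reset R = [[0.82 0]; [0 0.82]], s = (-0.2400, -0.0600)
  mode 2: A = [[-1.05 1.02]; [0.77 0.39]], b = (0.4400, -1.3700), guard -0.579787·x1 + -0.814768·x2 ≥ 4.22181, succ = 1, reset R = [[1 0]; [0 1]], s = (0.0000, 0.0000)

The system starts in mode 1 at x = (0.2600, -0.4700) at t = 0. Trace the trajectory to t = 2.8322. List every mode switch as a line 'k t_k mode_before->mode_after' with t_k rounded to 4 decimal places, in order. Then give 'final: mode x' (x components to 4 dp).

Mode 1: guard c·x = 2.0483 hit at Δt = 1.2780 (t = 1.2780), x⁻ = (2.0157, 0.4010) → reset → x⁺ = (1.4129, 0.2688), jump to mode 0
Mode 0: guard c·x = -0.1546 hit at Δt = 0.8049 (t = 2.0829), x⁻ = (1.4300, -0.5172) → reset → x⁺ = (1.1499, -0.2510), jump to mode 2
Mode 2: flow for 0.7493 to horizon, guard not reached → x = (0.4260, -0.9888)

1 1.2780 1->0
2 2.0829 0->2
final: 2 0.4260 -0.9888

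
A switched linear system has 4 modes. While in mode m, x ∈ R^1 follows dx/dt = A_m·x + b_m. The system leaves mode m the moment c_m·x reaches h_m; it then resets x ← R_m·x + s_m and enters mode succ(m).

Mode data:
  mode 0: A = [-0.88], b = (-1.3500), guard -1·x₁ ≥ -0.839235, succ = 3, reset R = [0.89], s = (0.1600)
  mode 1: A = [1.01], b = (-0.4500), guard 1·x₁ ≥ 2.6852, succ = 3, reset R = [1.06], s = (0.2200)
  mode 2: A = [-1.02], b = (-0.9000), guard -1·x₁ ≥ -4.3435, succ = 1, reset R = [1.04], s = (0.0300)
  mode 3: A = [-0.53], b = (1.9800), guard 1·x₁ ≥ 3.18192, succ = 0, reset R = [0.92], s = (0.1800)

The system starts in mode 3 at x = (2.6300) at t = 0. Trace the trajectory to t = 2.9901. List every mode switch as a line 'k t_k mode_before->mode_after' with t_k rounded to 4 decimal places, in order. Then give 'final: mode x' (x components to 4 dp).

1 1.3044 3->0
2 2.0666 0->3
final: 3 2.0018

Mode 3: guard c·x = 3.1819 hit at Δt = 1.3044 (t = 1.3044), x⁻ = (3.1819) → reset → x⁺ = (3.1074), jump to mode 0
Mode 0: guard c·x = -0.8392 hit at Δt = 0.7622 (t = 2.0666), x⁻ = (0.8392) → reset → x⁺ = (0.9069), jump to mode 3
Mode 3: flow for 0.9235 to horizon, guard not reached → x = (2.0018)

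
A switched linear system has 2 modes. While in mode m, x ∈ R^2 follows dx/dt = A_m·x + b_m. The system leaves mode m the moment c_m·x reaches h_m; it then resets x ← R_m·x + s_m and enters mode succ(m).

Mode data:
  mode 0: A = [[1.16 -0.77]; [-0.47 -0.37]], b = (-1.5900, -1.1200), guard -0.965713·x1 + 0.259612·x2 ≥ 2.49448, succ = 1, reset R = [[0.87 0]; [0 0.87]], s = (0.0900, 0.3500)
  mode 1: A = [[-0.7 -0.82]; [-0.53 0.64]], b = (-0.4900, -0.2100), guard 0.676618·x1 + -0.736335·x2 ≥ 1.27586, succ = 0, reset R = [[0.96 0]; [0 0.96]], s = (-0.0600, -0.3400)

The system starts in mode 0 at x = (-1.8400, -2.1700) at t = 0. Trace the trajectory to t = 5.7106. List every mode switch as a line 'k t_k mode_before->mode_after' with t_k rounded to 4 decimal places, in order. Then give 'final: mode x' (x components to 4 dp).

1 0.4396 0->1
2 2.0223 1->0
3 4.6342 0->1
final: 1 -0.8695 -1.2665

Mode 0: guard c·x = 2.4945 hit at Δt = 0.4396 (t = 0.4396), x⁻ = (-3.0773, -1.8384) → reset → x⁺ = (-2.5872, -1.2494), jump to mode 1
Mode 1: guard c·x = 1.2759 hit at Δt = 1.5827 (t = 2.0223), x⁻ = (-0.2008, -1.9172) → reset → x⁺ = (-0.2528, -2.1805), jump to mode 0
Mode 0: guard c·x = 2.4945 hit at Δt = 2.6119 (t = 4.6342), x⁻ = (-3.0559, -1.7589) → reset → x⁺ = (-2.5686, -1.1803), jump to mode 1
Mode 1: flow for 1.0764 to horizon, guard not reached → x = (-0.8695, -1.2665)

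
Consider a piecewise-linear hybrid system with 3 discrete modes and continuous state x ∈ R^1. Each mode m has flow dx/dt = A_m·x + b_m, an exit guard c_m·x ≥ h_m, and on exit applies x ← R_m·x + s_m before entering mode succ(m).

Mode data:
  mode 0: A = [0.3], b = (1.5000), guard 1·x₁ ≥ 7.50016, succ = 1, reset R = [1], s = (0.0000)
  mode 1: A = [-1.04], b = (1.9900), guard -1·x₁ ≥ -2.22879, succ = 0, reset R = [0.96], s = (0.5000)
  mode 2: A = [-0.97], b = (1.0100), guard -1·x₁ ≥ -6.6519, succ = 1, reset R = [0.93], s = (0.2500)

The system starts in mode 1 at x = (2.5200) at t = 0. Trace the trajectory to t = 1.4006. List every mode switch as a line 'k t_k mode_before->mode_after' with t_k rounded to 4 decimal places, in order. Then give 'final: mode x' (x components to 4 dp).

Mode 1: guard c·x = -2.2288 hit at Δt = 0.6290 (t = 0.6290), x⁻ = (2.2288) → reset → x⁺ = (2.6396), jump to mode 0
Mode 0: flow for 0.7716 to horizon, guard not reached → x = (4.6295)

1 0.6290 1->0
final: 0 4.6295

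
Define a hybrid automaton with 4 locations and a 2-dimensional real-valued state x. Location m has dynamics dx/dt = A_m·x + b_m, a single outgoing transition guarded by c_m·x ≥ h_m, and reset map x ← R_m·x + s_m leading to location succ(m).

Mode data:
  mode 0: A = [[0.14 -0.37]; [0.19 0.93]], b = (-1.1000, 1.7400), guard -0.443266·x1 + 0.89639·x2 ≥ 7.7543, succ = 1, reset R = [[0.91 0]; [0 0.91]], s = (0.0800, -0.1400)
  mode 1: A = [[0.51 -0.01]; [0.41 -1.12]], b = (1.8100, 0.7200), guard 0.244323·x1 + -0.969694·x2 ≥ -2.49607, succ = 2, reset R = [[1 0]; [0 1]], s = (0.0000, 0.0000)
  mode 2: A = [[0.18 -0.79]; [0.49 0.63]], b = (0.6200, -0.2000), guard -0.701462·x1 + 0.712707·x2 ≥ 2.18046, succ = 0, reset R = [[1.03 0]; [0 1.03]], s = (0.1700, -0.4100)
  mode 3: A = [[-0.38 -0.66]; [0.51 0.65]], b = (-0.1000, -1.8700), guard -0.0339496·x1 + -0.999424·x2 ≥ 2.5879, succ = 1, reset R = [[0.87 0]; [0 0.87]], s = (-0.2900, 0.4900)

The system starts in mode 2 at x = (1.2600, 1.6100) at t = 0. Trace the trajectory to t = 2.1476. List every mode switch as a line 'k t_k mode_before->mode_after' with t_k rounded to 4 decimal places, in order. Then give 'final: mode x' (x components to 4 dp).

1 0.9545 2->0
2 1.7057 0->1
final: 1 -1.2329 4.2277

Mode 2: guard c·x = 2.1805 hit at Δt = 0.9545 (t = 0.9545), x⁻ = (0.1955, 3.2518) → reset → x⁺ = (0.3713, 2.9393), jump to mode 0
Mode 0: guard c·x = 7.7543 hit at Δt = 0.7512 (t = 1.7057), x⁻ = (-1.9324, 7.6950) → reset → x⁺ = (-1.6785, 6.8624), jump to mode 1
Mode 1: flow for 0.4419 to horizon, guard not reached → x = (-1.2329, 4.2277)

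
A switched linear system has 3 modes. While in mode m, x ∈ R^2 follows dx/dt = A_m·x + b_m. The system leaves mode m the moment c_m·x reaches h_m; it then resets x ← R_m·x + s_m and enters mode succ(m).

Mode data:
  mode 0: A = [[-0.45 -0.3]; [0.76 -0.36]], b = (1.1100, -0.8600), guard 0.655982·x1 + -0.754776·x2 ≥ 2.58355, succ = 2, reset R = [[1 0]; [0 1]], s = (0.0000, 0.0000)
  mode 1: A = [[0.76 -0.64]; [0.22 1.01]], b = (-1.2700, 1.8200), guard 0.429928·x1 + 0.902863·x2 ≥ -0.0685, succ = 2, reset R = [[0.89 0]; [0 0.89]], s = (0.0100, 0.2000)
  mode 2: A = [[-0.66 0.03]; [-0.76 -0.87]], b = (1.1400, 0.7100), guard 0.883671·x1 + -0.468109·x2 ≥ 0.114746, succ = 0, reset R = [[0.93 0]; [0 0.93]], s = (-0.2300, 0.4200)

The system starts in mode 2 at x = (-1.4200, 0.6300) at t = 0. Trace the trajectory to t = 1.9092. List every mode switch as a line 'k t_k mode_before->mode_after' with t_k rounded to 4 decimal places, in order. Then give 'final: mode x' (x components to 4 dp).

Mode 2: guard c·x = 0.1147 hit at Δt = 1.4691 (t = 1.4691), x⁻ = (0.5596, 0.8113) → reset → x⁺ = (0.2904, 1.1745), jump to mode 0
Mode 0: flow for 0.4401 to horizon, guard not reached → x = (0.5663, 0.7861)

1 1.4691 2->0
final: 0 0.5663 0.7861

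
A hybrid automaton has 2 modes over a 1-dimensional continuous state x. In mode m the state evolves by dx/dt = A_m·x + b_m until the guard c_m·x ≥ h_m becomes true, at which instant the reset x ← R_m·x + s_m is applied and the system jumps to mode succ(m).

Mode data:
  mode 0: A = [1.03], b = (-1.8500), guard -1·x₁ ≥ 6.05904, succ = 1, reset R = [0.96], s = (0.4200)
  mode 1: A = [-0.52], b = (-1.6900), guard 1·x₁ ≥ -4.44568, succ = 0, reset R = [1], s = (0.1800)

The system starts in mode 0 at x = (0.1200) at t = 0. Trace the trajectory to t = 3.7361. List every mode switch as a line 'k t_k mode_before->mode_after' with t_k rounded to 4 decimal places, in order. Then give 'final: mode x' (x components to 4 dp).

1 1.4997 0->1
2 2.6251 1->0
3 2.8767 0->1
final: 1 -4.6231

Mode 0: guard c·x = 6.0590 hit at Δt = 1.4997 (t = 1.4997), x⁻ = (-6.0590) → reset → x⁺ = (-5.3967), jump to mode 1
Mode 1: guard c·x = -4.4457 hit at Δt = 1.1254 (t = 2.6251), x⁻ = (-4.4457) → reset → x⁺ = (-4.2657), jump to mode 0
Mode 0: guard c·x = 6.0590 hit at Δt = 0.2516 (t = 2.8767), x⁻ = (-6.0590) → reset → x⁺ = (-5.3967), jump to mode 1
Mode 1: flow for 0.8594 to horizon, guard not reached → x = (-4.6231)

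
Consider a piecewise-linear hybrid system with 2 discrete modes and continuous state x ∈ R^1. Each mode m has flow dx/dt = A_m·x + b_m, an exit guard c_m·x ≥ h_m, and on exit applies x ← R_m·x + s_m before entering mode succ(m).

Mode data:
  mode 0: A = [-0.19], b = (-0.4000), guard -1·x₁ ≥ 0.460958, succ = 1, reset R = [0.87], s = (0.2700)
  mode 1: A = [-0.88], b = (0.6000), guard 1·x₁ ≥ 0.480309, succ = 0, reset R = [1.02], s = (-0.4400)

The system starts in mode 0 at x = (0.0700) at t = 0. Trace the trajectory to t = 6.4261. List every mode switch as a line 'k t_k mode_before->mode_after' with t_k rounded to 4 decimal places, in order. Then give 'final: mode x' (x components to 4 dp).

Mode 0: guard c·x = 0.4610 hit at Δt = 1.4728 (t = 1.4728), x⁻ = (-0.4610) → reset → x⁺ = (-0.1310), jump to mode 1
Mode 1: guard c·x = 0.4803 hit at Δt = 1.5849 (t = 3.0577), x⁻ = (0.4803) → reset → x⁺ = (0.0499), jump to mode 0
Mode 0: guard c·x = 0.4610 hit at Δt = 1.4240 (t = 4.4817), x⁻ = (-0.4610) → reset → x⁺ = (-0.1310), jump to mode 1
Mode 1: guard c·x = 0.4803 hit at Δt = 1.5849 (t = 6.0666), x⁻ = (0.4803) → reset → x⁺ = (0.0499), jump to mode 0
Mode 0: flow for 0.3595 to horizon, guard not reached → x = (-0.0924)

1 1.4728 0->1
2 3.0577 1->0
3 4.4817 0->1
4 6.0666 1->0
final: 0 -0.0924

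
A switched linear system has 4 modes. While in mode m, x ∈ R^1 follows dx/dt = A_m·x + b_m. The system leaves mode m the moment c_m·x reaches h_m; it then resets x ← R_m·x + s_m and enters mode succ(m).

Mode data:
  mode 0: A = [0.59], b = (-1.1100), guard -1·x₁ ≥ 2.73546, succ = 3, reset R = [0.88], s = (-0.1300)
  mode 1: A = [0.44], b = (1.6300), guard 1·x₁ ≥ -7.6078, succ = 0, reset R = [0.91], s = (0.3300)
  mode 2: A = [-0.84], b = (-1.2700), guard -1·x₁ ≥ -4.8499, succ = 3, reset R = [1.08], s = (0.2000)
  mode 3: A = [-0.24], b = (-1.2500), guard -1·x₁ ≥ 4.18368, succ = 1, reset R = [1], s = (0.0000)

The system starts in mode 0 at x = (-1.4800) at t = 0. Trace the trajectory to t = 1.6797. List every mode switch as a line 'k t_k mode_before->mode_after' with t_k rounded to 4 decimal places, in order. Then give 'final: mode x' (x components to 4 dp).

1 0.5379 0->3
final: 3 -3.1775

Mode 0: guard c·x = 2.7355 hit at Δt = 0.5379 (t = 0.5379), x⁻ = (-2.7355) → reset → x⁺ = (-2.5372), jump to mode 3
Mode 3: flow for 1.1418 to horizon, guard not reached → x = (-3.1775)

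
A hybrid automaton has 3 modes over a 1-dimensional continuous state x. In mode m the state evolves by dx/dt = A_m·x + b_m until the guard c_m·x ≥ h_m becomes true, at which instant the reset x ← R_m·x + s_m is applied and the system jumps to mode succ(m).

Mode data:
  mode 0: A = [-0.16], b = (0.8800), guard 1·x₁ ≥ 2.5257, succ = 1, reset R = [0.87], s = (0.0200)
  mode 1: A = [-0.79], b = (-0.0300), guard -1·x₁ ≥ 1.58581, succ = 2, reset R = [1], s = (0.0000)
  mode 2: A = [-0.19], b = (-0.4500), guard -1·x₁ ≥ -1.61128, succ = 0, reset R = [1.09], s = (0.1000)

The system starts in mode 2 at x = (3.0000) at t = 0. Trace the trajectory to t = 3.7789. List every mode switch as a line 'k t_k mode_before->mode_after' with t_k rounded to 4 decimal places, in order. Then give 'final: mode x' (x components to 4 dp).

Mode 2: guard c·x = -1.6113 hit at Δt = 1.5754 (t = 1.5754), x⁻ = (1.6113) → reset → x⁺ = (1.8563), jump to mode 0
Mode 0: guard c·x = 2.5257 hit at Δt = 1.2687 (t = 2.8441), x⁻ = (2.5257) → reset → x⁺ = (2.2174), jump to mode 1
Mode 1: flow for 0.9348 to horizon, guard not reached → x = (1.0397)

1 1.5754 2->0
2 2.8441 0->1
final: 1 1.0397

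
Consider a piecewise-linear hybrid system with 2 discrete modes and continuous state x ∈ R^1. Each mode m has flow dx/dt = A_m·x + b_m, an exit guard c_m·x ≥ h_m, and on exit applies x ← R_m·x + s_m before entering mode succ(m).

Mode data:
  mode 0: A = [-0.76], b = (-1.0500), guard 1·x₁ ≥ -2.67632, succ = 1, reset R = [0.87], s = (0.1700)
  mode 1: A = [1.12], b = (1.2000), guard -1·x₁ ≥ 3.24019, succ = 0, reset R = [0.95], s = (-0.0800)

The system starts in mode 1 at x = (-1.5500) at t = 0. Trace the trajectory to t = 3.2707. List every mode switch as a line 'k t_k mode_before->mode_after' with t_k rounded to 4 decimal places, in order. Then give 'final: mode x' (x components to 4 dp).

1 1.3492 1->0
2 1.7655 0->1
3 2.3823 1->0
4 2.7986 0->1
final: 1 -2.9159

Mode 1: guard c·x = 3.2402 hit at Δt = 1.3492 (t = 1.3492), x⁻ = (-3.2402) → reset → x⁺ = (-3.1582), jump to mode 0
Mode 0: guard c·x = -2.6763 hit at Δt = 0.4163 (t = 1.7655), x⁻ = (-2.6763) → reset → x⁺ = (-2.1584), jump to mode 1
Mode 1: guard c·x = 3.2402 hit at Δt = 0.6168 (t = 2.3823), x⁻ = (-3.2402) → reset → x⁺ = (-3.1582), jump to mode 0
Mode 0: guard c·x = -2.6763 hit at Δt = 0.4163 (t = 2.7986), x⁻ = (-2.6763) → reset → x⁺ = (-2.1584), jump to mode 1
Mode 1: flow for 0.4721 to horizon, guard not reached → x = (-2.9159)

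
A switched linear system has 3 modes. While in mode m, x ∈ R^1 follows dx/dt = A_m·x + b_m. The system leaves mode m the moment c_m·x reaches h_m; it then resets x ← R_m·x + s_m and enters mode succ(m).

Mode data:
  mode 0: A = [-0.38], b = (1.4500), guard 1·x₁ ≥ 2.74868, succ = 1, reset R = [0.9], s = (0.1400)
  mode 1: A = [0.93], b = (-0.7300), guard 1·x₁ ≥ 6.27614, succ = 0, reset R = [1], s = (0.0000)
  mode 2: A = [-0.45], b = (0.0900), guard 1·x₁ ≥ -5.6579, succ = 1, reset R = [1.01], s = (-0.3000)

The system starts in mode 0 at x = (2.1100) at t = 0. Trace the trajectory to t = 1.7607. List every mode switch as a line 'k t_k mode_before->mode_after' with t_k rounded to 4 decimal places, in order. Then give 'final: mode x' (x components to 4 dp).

Mode 0: guard c·x = 2.7487 hit at Δt = 1.2344 (t = 1.2344), x⁻ = (2.7487) → reset → x⁺ = (2.6138), jump to mode 1
Mode 1: flow for 0.5263 to horizon, guard not reached → x = (3.7686)

1 1.2344 0->1
final: 1 3.7686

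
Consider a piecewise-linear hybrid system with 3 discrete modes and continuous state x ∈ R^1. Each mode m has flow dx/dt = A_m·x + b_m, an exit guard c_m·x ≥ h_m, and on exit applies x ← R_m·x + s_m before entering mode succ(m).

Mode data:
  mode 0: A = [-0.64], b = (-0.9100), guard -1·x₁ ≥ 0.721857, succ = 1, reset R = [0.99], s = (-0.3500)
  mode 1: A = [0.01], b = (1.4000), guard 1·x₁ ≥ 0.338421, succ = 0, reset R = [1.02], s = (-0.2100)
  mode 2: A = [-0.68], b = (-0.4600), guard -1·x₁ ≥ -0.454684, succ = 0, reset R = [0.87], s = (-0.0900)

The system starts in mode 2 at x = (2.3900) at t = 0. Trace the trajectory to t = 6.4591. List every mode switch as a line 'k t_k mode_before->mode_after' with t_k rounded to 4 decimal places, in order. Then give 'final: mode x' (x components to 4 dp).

Mode 2: guard c·x = -0.4547 hit at Δt = 1.4666 (t = 1.4666), x⁻ = (0.4547) → reset → x⁺ = (0.3056), jump to mode 0
Mode 0: guard c·x = 0.7219 hit at Δt = 1.4114 (t = 2.8780), x⁻ = (-0.7219) → reset → x⁺ = (-1.0646), jump to mode 1
Mode 1: guard c·x = 0.3384 hit at Δt = 1.0048 (t = 3.8828), x⁻ = (0.3384) → reset → x⁺ = (0.1352), jump to mode 0
Mode 0: guard c·x = 0.7219 hit at Δt = 1.2491 (t = 5.1319), x⁻ = (-0.7219) → reset → x⁺ = (-1.0646), jump to mode 1
Mode 1: guard c·x = 0.3384 hit at Δt = 1.0048 (t = 6.1367), x⁻ = (0.3384) → reset → x⁺ = (0.1352), jump to mode 0
Mode 0: flow for 0.3224 to horizon, guard not reached → x = (-0.1551)

1 1.4666 2->0
2 2.8780 0->1
3 3.8828 1->0
4 5.1319 0->1
5 6.1367 1->0
final: 0 -0.1551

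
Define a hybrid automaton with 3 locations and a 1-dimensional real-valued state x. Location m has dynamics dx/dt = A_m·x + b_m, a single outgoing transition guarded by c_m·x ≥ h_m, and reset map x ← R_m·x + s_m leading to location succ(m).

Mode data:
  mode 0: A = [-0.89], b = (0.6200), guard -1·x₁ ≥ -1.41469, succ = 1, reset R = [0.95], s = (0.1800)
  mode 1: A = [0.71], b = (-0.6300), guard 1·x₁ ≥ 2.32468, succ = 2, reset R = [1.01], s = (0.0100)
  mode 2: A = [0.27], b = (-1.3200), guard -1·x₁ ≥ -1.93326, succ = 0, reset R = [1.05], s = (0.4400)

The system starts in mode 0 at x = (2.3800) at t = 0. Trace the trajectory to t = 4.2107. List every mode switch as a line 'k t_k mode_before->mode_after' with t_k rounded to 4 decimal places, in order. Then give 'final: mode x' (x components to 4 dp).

1 0.9573 0->1
2 2.1043 1->2
3 2.6788 2->0
4 3.6946 0->1
final: 1 1.8057

Mode 0: guard c·x = -1.4147 hit at Δt = 0.9573 (t = 0.9573), x⁻ = (1.4147) → reset → x⁺ = (1.5240), jump to mode 1
Mode 1: guard c·x = 2.3247 hit at Δt = 1.1470 (t = 2.1043), x⁻ = (2.3247) → reset → x⁺ = (2.3579), jump to mode 2
Mode 2: guard c·x = -1.9333 hit at Δt = 0.5745 (t = 2.6788), x⁻ = (1.9333) → reset → x⁺ = (2.4699), jump to mode 0
Mode 0: guard c·x = -1.4147 hit at Δt = 1.0158 (t = 3.6946), x⁻ = (1.4147) → reset → x⁺ = (1.5240), jump to mode 1
Mode 1: flow for 0.5161 to horizon, guard not reached → x = (1.8057)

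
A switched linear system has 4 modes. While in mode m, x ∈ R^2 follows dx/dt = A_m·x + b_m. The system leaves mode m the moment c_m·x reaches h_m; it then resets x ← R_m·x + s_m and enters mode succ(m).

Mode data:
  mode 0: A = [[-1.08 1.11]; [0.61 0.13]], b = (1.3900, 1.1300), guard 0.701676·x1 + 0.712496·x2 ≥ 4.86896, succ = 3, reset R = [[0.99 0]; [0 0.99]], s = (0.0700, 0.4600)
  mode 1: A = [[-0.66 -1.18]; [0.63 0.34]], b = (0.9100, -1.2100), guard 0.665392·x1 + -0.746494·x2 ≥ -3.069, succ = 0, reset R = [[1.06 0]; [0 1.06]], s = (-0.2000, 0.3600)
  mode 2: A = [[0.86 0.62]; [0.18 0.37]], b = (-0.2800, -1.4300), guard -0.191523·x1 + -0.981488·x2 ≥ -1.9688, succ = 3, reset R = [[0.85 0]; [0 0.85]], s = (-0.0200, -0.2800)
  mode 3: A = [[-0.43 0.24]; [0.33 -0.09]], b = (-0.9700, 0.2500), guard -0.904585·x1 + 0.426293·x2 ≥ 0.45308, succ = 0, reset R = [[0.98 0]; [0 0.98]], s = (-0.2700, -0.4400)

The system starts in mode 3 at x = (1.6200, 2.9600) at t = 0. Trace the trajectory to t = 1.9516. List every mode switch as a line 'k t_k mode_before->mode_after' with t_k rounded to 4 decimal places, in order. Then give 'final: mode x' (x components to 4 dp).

1 0.7474 3->0
2 1.3127 0->3
final: 3 2.1487 5.0385

Mode 3: guard c·x = 0.4531 hit at Δt = 0.7474 (t = 0.7474), x⁻ = (1.0351, 3.2592) → reset → x⁺ = (0.7444, 2.7540), jump to mode 0
Mode 0: guard c·x = 4.8690 hit at Δt = 0.5653 (t = 1.3127), x⁻ = (2.6390, 4.2347) → reset → x⁺ = (2.6827, 4.6524), jump to mode 3
Mode 3: flow for 0.6389 to horizon, guard not reached → x = (2.1487, 5.0385)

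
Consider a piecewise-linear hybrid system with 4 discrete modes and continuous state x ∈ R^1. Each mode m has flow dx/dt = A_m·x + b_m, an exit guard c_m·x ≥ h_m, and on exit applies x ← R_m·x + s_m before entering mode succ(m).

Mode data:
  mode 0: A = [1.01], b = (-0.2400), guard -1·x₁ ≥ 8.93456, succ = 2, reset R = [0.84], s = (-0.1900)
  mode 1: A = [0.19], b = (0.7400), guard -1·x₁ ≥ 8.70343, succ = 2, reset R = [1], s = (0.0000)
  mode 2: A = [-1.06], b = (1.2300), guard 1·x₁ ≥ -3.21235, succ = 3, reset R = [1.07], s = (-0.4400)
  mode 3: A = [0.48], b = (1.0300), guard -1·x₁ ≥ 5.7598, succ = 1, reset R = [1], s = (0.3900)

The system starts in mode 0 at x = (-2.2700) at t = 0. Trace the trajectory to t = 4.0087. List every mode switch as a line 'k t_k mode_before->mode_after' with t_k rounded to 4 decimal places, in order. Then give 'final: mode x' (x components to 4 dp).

Mode 0: guard c·x = 8.9346 hit at Δt = 1.2840 (t = 1.2840), x⁻ = (-8.9346) → reset → x⁺ = (-7.6950), jump to mode 2
Mode 2: guard c·x = -3.2123 hit at Δt = 0.6657 (t = 1.9497), x⁻ = (-3.2123) → reset → x⁺ = (-3.8772), jump to mode 3
Mode 3: guard c·x = 5.7598 hit at Δt = 1.5331 (t = 3.4828), x⁻ = (-5.7598) → reset → x⁺ = (-5.3698), jump to mode 1
Mode 1: flow for 0.5259 to horizon, guard not reached → x = (-5.5248)

1 1.2840 0->2
2 1.9497 2->3
3 3.4828 3->1
final: 1 -5.5248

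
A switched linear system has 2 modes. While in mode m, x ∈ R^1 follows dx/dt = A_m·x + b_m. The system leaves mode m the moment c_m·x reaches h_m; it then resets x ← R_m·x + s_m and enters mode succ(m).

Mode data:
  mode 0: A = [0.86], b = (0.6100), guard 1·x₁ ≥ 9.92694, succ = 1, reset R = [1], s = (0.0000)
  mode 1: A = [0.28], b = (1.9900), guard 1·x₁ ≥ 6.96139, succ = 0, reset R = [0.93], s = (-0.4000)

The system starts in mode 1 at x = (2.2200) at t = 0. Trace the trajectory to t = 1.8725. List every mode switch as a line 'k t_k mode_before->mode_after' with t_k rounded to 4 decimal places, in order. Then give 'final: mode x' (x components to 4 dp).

1 1.4679 1->0
final: 0 8.8971

Mode 1: guard c·x = 6.9614 hit at Δt = 1.4679 (t = 1.4679), x⁻ = (6.9614) → reset → x⁺ = (6.0741), jump to mode 0
Mode 0: flow for 0.4046 to horizon, guard not reached → x = (8.8971)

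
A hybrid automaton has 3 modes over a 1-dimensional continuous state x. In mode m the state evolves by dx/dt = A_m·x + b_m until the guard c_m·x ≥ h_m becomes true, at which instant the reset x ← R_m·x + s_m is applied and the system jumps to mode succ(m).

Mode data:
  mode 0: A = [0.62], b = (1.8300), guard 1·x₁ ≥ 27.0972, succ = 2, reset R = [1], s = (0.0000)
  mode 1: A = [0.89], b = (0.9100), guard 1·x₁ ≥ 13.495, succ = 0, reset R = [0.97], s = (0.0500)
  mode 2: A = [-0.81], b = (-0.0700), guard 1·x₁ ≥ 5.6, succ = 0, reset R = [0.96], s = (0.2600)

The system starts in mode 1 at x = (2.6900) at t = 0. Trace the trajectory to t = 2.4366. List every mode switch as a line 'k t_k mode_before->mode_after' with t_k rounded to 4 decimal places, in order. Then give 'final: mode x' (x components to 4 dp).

Mode 1: guard c·x = 13.4950 hit at Δt = 1.5322 (t = 1.5322), x⁻ = (13.4950) → reset → x⁺ = (13.1402), jump to mode 0
Mode 0: flow for 0.9044 to horizon, guard not reached → x = (25.2404)

1 1.5322 1->0
final: 0 25.2404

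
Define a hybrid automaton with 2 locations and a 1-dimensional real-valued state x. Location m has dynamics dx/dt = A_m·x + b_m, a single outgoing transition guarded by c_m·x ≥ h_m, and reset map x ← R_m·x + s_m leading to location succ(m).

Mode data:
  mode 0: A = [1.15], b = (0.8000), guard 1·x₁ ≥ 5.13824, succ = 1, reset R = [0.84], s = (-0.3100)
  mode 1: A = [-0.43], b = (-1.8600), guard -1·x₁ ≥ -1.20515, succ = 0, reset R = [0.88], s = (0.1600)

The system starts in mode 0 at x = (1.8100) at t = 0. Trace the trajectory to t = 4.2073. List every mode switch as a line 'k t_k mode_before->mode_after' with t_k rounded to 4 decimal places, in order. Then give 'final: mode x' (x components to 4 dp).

1 0.7349 0->1
2 1.6878 1->0
3 2.6559 0->1
4 3.6088 1->0
final: 0 3.1179

Mode 0: guard c·x = 5.1382 hit at Δt = 0.7349 (t = 0.7349), x⁻ = (5.1382) → reset → x⁺ = (4.0061), jump to mode 1
Mode 1: guard c·x = -1.2051 hit at Δt = 0.9529 (t = 1.6878), x⁻ = (1.2052) → reset → x⁺ = (1.2205), jump to mode 0
Mode 0: guard c·x = 5.1382 hit at Δt = 0.9681 (t = 2.6559), x⁻ = (5.1382) → reset → x⁺ = (4.0061), jump to mode 1
Mode 1: guard c·x = -1.2051 hit at Δt = 0.9529 (t = 3.6088), x⁻ = (1.2052) → reset → x⁺ = (1.2205), jump to mode 0
Mode 0: flow for 0.5985 to horizon, guard not reached → x = (3.1179)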